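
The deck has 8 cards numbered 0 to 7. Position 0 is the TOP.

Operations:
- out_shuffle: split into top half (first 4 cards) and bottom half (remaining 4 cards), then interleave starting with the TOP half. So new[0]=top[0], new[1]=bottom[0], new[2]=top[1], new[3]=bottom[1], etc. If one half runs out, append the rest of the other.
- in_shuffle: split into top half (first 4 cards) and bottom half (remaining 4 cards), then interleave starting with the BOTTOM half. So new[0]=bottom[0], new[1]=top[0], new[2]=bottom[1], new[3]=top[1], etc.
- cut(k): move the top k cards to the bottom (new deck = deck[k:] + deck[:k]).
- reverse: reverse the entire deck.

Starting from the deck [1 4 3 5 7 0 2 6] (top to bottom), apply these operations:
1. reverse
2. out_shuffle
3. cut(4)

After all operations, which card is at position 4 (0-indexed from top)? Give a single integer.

After op 1 (reverse): [6 2 0 7 5 3 4 1]
After op 2 (out_shuffle): [6 5 2 3 0 4 7 1]
After op 3 (cut(4)): [0 4 7 1 6 5 2 3]
Position 4: card 6.

Answer: 6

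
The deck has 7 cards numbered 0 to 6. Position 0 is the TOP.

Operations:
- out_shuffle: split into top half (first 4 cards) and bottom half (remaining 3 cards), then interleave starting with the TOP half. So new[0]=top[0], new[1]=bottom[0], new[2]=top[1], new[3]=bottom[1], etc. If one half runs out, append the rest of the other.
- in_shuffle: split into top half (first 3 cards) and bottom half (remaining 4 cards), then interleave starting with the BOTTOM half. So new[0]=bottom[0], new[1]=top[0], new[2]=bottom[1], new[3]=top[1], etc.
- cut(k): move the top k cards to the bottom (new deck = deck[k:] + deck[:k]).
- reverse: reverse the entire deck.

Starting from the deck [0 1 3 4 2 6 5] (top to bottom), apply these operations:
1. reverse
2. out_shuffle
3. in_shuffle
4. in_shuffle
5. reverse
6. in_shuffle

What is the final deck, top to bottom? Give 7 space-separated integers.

Answer: 5 4 0 2 1 6 3

Derivation:
After op 1 (reverse): [5 6 2 4 3 1 0]
After op 2 (out_shuffle): [5 3 6 1 2 0 4]
After op 3 (in_shuffle): [1 5 2 3 0 6 4]
After op 4 (in_shuffle): [3 1 0 5 6 2 4]
After op 5 (reverse): [4 2 6 5 0 1 3]
After op 6 (in_shuffle): [5 4 0 2 1 6 3]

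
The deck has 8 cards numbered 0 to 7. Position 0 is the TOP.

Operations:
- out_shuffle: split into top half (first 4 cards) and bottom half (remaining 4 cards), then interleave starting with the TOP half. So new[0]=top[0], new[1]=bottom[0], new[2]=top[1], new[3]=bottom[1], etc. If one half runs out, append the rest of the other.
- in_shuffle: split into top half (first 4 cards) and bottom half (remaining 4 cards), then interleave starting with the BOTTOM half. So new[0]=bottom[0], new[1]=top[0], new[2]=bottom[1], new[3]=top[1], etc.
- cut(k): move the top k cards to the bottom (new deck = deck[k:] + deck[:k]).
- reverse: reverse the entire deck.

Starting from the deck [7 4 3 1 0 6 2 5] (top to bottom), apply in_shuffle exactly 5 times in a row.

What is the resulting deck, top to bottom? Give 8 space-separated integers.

Answer: 4 1 6 5 7 3 0 2

Derivation:
After op 1 (in_shuffle): [0 7 6 4 2 3 5 1]
After op 2 (in_shuffle): [2 0 3 7 5 6 1 4]
After op 3 (in_shuffle): [5 2 6 0 1 3 4 7]
After op 4 (in_shuffle): [1 5 3 2 4 6 7 0]
After op 5 (in_shuffle): [4 1 6 5 7 3 0 2]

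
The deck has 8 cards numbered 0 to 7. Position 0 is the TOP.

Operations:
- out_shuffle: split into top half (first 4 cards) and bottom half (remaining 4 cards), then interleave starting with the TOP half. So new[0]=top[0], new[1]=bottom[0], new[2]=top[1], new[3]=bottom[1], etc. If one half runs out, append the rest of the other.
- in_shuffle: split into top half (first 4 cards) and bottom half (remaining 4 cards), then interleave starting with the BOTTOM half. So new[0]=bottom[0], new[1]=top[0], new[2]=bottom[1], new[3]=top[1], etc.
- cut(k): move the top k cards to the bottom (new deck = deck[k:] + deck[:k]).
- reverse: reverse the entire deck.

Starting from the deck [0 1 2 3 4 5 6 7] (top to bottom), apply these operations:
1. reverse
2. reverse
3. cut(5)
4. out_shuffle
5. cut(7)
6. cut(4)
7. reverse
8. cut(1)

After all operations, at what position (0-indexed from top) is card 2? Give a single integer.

Answer: 6

Derivation:
After op 1 (reverse): [7 6 5 4 3 2 1 0]
After op 2 (reverse): [0 1 2 3 4 5 6 7]
After op 3 (cut(5)): [5 6 7 0 1 2 3 4]
After op 4 (out_shuffle): [5 1 6 2 7 3 0 4]
After op 5 (cut(7)): [4 5 1 6 2 7 3 0]
After op 6 (cut(4)): [2 7 3 0 4 5 1 6]
After op 7 (reverse): [6 1 5 4 0 3 7 2]
After op 8 (cut(1)): [1 5 4 0 3 7 2 6]
Card 2 is at position 6.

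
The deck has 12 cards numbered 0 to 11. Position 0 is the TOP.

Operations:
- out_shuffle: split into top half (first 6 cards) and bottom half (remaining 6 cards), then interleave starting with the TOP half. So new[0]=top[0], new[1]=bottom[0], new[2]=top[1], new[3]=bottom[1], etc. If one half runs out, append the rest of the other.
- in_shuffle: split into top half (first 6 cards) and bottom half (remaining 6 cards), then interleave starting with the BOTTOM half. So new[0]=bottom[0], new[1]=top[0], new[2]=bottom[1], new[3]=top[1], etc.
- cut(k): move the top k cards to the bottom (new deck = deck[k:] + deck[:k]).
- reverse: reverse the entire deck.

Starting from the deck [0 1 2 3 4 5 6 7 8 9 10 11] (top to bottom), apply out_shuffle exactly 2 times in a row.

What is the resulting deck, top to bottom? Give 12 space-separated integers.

After op 1 (out_shuffle): [0 6 1 7 2 8 3 9 4 10 5 11]
After op 2 (out_shuffle): [0 3 6 9 1 4 7 10 2 5 8 11]

Answer: 0 3 6 9 1 4 7 10 2 5 8 11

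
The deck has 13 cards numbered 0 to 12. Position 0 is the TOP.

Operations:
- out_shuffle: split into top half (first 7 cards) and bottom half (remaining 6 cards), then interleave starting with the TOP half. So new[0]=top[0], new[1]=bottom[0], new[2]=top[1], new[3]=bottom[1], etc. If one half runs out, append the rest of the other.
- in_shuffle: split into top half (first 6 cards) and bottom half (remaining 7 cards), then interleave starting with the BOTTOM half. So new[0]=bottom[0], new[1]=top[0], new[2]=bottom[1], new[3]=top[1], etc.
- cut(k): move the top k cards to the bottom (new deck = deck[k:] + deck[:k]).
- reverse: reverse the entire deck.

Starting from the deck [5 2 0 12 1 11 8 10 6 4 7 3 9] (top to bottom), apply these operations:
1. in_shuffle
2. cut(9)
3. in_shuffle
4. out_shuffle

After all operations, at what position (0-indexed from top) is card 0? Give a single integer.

Answer: 12

Derivation:
After op 1 (in_shuffle): [8 5 10 2 6 0 4 12 7 1 3 11 9]
After op 2 (cut(9)): [1 3 11 9 8 5 10 2 6 0 4 12 7]
After op 3 (in_shuffle): [10 1 2 3 6 11 0 9 4 8 12 5 7]
After op 4 (out_shuffle): [10 9 1 4 2 8 3 12 6 5 11 7 0]
Card 0 is at position 12.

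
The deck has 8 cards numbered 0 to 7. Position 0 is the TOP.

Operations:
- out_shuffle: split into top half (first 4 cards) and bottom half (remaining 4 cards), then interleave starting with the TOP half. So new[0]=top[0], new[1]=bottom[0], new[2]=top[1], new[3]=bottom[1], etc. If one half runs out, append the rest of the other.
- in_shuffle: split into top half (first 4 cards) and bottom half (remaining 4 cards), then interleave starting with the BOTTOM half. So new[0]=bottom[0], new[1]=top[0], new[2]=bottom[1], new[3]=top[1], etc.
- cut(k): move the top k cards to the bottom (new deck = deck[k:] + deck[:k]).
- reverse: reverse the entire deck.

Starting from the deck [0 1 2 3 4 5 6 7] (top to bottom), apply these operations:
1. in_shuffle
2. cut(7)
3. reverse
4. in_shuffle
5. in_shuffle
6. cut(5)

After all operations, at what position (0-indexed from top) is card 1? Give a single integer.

Answer: 1

Derivation:
After op 1 (in_shuffle): [4 0 5 1 6 2 7 3]
After op 2 (cut(7)): [3 4 0 5 1 6 2 7]
After op 3 (reverse): [7 2 6 1 5 0 4 3]
After op 4 (in_shuffle): [5 7 0 2 4 6 3 1]
After op 5 (in_shuffle): [4 5 6 7 3 0 1 2]
After op 6 (cut(5)): [0 1 2 4 5 6 7 3]
Card 1 is at position 1.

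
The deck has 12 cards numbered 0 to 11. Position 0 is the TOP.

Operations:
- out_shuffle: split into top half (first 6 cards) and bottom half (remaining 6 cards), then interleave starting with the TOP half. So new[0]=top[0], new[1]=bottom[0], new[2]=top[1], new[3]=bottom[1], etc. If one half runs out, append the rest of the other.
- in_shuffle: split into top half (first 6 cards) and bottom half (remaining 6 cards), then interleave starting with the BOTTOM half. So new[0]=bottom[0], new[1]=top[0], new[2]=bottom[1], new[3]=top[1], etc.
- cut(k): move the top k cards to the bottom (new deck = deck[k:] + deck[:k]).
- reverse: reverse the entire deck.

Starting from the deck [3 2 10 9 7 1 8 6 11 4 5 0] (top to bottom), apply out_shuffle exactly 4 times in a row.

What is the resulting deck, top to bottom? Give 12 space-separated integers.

Answer: 3 4 6 1 9 2 5 11 8 7 10 0

Derivation:
After op 1 (out_shuffle): [3 8 2 6 10 11 9 4 7 5 1 0]
After op 2 (out_shuffle): [3 9 8 4 2 7 6 5 10 1 11 0]
After op 3 (out_shuffle): [3 6 9 5 8 10 4 1 2 11 7 0]
After op 4 (out_shuffle): [3 4 6 1 9 2 5 11 8 7 10 0]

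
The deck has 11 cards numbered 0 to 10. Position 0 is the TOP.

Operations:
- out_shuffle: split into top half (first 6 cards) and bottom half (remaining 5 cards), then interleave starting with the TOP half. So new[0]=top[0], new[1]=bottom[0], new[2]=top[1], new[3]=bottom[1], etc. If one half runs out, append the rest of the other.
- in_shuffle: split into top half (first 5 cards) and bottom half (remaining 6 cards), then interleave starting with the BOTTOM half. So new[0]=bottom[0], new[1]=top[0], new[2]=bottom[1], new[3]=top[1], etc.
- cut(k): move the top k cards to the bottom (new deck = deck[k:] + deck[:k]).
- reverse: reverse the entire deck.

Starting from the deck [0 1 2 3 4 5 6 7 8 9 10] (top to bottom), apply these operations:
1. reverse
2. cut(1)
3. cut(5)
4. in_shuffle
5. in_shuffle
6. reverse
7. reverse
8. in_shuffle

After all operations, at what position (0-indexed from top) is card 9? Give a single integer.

Answer: 0

Derivation:
After op 1 (reverse): [10 9 8 7 6 5 4 3 2 1 0]
After op 2 (cut(1)): [9 8 7 6 5 4 3 2 1 0 10]
After op 3 (cut(5)): [4 3 2 1 0 10 9 8 7 6 5]
After op 4 (in_shuffle): [10 4 9 3 8 2 7 1 6 0 5]
After op 5 (in_shuffle): [2 10 7 4 1 9 6 3 0 8 5]
After op 6 (reverse): [5 8 0 3 6 9 1 4 7 10 2]
After op 7 (reverse): [2 10 7 4 1 9 6 3 0 8 5]
After op 8 (in_shuffle): [9 2 6 10 3 7 0 4 8 1 5]
Card 9 is at position 0.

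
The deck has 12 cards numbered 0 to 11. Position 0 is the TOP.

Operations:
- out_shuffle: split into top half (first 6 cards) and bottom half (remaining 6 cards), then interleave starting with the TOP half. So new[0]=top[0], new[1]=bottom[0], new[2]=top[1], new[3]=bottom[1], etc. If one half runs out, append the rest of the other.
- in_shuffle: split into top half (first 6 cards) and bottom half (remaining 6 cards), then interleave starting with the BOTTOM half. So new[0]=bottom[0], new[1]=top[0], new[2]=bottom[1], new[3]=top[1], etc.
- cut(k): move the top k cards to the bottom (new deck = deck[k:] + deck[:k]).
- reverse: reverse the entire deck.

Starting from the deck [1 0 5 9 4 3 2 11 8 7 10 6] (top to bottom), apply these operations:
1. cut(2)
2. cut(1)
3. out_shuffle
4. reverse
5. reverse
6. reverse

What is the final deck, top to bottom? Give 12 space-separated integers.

After op 1 (cut(2)): [5 9 4 3 2 11 8 7 10 6 1 0]
After op 2 (cut(1)): [9 4 3 2 11 8 7 10 6 1 0 5]
After op 3 (out_shuffle): [9 7 4 10 3 6 2 1 11 0 8 5]
After op 4 (reverse): [5 8 0 11 1 2 6 3 10 4 7 9]
After op 5 (reverse): [9 7 4 10 3 6 2 1 11 0 8 5]
After op 6 (reverse): [5 8 0 11 1 2 6 3 10 4 7 9]

Answer: 5 8 0 11 1 2 6 3 10 4 7 9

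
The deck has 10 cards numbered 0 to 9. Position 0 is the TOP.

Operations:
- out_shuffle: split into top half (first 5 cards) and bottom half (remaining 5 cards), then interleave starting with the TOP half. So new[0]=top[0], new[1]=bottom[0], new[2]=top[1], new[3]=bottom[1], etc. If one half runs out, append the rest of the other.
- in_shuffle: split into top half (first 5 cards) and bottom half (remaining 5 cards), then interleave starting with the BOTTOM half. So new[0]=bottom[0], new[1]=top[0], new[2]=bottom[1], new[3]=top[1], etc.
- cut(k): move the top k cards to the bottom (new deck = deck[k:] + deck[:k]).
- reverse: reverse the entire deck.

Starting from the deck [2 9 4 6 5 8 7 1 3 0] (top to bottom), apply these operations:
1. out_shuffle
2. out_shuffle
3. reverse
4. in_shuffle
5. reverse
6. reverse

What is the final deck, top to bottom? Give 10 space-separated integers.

After op 1 (out_shuffle): [2 8 9 7 4 1 6 3 5 0]
After op 2 (out_shuffle): [2 1 8 6 9 3 7 5 4 0]
After op 3 (reverse): [0 4 5 7 3 9 6 8 1 2]
After op 4 (in_shuffle): [9 0 6 4 8 5 1 7 2 3]
After op 5 (reverse): [3 2 7 1 5 8 4 6 0 9]
After op 6 (reverse): [9 0 6 4 8 5 1 7 2 3]

Answer: 9 0 6 4 8 5 1 7 2 3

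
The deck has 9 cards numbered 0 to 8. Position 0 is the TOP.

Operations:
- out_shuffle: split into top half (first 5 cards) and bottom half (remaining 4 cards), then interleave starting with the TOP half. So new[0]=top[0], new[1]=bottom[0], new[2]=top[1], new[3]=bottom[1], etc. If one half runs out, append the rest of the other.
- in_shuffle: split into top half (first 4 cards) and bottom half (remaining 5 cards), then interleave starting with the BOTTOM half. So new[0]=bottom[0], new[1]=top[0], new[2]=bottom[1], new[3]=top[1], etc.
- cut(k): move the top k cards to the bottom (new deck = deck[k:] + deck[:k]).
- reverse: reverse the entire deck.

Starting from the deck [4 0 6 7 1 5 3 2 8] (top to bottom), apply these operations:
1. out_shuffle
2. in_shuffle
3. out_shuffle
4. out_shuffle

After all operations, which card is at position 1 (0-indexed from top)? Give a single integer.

After op 1 (out_shuffle): [4 5 0 3 6 2 7 8 1]
After op 2 (in_shuffle): [6 4 2 5 7 0 8 3 1]
After op 3 (out_shuffle): [6 0 4 8 2 3 5 1 7]
After op 4 (out_shuffle): [6 3 0 5 4 1 8 7 2]
Position 1: card 3.

Answer: 3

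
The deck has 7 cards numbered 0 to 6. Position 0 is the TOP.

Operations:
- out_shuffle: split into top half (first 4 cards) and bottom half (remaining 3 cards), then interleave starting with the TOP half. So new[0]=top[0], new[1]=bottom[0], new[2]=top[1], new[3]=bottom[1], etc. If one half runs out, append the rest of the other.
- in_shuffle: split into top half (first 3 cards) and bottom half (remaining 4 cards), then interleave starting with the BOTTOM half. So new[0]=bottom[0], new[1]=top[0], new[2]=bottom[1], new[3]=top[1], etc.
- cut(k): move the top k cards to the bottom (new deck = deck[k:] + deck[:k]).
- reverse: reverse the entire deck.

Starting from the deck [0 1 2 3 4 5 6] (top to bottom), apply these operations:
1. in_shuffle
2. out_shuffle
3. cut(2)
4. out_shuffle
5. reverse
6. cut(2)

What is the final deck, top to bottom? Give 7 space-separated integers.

Answer: 4 3 2 1 0 6 5

Derivation:
After op 1 (in_shuffle): [3 0 4 1 5 2 6]
After op 2 (out_shuffle): [3 5 0 2 4 6 1]
After op 3 (cut(2)): [0 2 4 6 1 3 5]
After op 4 (out_shuffle): [0 1 2 3 4 5 6]
After op 5 (reverse): [6 5 4 3 2 1 0]
After op 6 (cut(2)): [4 3 2 1 0 6 5]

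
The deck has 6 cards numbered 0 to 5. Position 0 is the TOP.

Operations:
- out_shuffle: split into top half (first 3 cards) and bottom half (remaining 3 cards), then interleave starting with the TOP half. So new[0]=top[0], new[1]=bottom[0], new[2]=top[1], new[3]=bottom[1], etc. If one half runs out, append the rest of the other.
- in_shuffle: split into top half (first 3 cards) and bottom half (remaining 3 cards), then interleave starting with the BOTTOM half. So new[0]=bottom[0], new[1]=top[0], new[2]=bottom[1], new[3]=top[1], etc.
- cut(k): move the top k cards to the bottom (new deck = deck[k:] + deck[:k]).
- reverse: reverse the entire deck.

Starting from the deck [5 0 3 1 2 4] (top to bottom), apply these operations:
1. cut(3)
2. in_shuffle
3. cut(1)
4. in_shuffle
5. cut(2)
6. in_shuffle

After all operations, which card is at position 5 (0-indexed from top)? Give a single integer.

Answer: 5

Derivation:
After op 1 (cut(3)): [1 2 4 5 0 3]
After op 2 (in_shuffle): [5 1 0 2 3 4]
After op 3 (cut(1)): [1 0 2 3 4 5]
After op 4 (in_shuffle): [3 1 4 0 5 2]
After op 5 (cut(2)): [4 0 5 2 3 1]
After op 6 (in_shuffle): [2 4 3 0 1 5]
Position 5: card 5.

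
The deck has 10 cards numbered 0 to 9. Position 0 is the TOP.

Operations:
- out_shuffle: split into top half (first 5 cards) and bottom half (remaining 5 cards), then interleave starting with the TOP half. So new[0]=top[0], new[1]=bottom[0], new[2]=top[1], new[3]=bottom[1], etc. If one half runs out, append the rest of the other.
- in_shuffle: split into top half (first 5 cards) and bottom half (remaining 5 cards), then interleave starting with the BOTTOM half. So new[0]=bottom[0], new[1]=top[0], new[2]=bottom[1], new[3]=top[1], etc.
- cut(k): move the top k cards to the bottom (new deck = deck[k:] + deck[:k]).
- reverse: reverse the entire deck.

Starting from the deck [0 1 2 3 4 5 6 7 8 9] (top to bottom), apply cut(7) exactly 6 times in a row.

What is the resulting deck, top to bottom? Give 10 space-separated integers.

Answer: 2 3 4 5 6 7 8 9 0 1

Derivation:
After op 1 (cut(7)): [7 8 9 0 1 2 3 4 5 6]
After op 2 (cut(7)): [4 5 6 7 8 9 0 1 2 3]
After op 3 (cut(7)): [1 2 3 4 5 6 7 8 9 0]
After op 4 (cut(7)): [8 9 0 1 2 3 4 5 6 7]
After op 5 (cut(7)): [5 6 7 8 9 0 1 2 3 4]
After op 6 (cut(7)): [2 3 4 5 6 7 8 9 0 1]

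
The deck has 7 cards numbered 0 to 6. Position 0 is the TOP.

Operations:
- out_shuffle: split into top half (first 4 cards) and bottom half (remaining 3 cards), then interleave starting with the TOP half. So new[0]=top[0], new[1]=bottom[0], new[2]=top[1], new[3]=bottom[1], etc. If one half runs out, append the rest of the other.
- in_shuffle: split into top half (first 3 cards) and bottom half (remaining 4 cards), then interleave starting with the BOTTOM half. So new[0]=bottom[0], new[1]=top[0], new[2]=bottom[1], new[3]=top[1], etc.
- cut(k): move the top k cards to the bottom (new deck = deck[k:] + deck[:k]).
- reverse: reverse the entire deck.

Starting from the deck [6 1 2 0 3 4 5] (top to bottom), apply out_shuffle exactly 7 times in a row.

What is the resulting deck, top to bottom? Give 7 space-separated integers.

After op 1 (out_shuffle): [6 3 1 4 2 5 0]
After op 2 (out_shuffle): [6 2 3 5 1 0 4]
After op 3 (out_shuffle): [6 1 2 0 3 4 5]
After op 4 (out_shuffle): [6 3 1 4 2 5 0]
After op 5 (out_shuffle): [6 2 3 5 1 0 4]
After op 6 (out_shuffle): [6 1 2 0 3 4 5]
After op 7 (out_shuffle): [6 3 1 4 2 5 0]

Answer: 6 3 1 4 2 5 0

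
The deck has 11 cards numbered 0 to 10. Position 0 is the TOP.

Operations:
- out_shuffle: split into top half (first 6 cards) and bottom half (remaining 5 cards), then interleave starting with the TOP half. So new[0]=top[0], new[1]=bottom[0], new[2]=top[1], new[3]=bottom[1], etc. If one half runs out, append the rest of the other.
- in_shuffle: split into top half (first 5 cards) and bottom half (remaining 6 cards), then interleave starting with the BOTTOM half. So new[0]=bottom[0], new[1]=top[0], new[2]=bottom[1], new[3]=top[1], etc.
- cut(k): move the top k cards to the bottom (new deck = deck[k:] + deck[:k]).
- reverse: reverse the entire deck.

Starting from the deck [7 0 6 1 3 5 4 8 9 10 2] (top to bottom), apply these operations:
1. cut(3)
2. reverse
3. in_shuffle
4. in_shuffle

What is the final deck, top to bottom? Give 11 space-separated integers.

After op 1 (cut(3)): [1 3 5 4 8 9 10 2 7 0 6]
After op 2 (reverse): [6 0 7 2 10 9 8 4 5 3 1]
After op 3 (in_shuffle): [9 6 8 0 4 7 5 2 3 10 1]
After op 4 (in_shuffle): [7 9 5 6 2 8 3 0 10 4 1]

Answer: 7 9 5 6 2 8 3 0 10 4 1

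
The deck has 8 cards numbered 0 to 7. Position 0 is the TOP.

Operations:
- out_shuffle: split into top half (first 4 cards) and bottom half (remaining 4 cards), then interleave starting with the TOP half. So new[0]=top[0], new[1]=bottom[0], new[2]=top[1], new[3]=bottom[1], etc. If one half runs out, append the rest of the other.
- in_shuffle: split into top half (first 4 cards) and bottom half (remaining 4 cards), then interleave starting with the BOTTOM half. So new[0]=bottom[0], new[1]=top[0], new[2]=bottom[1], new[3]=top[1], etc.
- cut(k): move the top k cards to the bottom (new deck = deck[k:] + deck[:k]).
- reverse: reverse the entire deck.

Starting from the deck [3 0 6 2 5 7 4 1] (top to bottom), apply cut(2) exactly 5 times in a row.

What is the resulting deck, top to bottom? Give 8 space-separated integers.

After op 1 (cut(2)): [6 2 5 7 4 1 3 0]
After op 2 (cut(2)): [5 7 4 1 3 0 6 2]
After op 3 (cut(2)): [4 1 3 0 6 2 5 7]
After op 4 (cut(2)): [3 0 6 2 5 7 4 1]
After op 5 (cut(2)): [6 2 5 7 4 1 3 0]

Answer: 6 2 5 7 4 1 3 0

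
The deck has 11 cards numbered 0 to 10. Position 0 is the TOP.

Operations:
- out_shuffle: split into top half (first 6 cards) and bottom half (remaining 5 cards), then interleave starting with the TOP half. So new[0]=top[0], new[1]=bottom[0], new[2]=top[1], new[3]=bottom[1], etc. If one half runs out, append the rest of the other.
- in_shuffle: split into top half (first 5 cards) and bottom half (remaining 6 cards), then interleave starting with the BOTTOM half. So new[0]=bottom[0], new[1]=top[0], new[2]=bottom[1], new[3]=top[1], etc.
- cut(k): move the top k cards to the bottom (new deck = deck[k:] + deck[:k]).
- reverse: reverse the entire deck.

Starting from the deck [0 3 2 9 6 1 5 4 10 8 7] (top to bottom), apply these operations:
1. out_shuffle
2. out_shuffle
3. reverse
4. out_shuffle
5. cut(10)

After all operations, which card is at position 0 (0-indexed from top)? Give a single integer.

After op 1 (out_shuffle): [0 5 3 4 2 10 9 8 6 7 1]
After op 2 (out_shuffle): [0 9 5 8 3 6 4 7 2 1 10]
After op 3 (reverse): [10 1 2 7 4 6 3 8 5 9 0]
After op 4 (out_shuffle): [10 3 1 8 2 5 7 9 4 0 6]
After op 5 (cut(10)): [6 10 3 1 8 2 5 7 9 4 0]
Position 0: card 6.

Answer: 6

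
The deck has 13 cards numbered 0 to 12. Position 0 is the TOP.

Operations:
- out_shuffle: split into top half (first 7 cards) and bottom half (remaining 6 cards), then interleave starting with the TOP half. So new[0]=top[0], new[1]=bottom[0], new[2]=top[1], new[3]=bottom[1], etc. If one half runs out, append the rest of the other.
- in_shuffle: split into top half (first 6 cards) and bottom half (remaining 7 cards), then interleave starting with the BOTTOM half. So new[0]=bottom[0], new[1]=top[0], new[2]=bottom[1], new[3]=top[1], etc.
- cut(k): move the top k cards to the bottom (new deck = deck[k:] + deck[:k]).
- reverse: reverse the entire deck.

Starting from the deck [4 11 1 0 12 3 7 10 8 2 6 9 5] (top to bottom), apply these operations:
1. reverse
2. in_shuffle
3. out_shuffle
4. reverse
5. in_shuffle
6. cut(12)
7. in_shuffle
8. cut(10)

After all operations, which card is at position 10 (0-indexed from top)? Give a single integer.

Answer: 8

Derivation:
After op 1 (reverse): [5 9 6 2 8 10 7 3 12 0 1 11 4]
After op 2 (in_shuffle): [7 5 3 9 12 6 0 2 1 8 11 10 4]
After op 3 (out_shuffle): [7 2 5 1 3 8 9 11 12 10 6 4 0]
After op 4 (reverse): [0 4 6 10 12 11 9 8 3 1 5 2 7]
After op 5 (in_shuffle): [9 0 8 4 3 6 1 10 5 12 2 11 7]
After op 6 (cut(12)): [7 9 0 8 4 3 6 1 10 5 12 2 11]
After op 7 (in_shuffle): [6 7 1 9 10 0 5 8 12 4 2 3 11]
After op 8 (cut(10)): [2 3 11 6 7 1 9 10 0 5 8 12 4]
Position 10: card 8.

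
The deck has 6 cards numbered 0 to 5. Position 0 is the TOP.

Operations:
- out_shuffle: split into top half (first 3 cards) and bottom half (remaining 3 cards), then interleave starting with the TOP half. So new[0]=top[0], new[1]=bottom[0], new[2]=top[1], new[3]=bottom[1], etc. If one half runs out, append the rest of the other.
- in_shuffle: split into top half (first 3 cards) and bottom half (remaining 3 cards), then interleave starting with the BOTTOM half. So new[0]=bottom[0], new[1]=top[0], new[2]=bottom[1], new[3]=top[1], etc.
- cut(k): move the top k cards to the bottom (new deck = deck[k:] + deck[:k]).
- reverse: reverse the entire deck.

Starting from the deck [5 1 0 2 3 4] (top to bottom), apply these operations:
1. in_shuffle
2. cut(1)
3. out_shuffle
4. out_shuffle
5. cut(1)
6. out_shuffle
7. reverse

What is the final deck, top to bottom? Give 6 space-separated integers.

After op 1 (in_shuffle): [2 5 3 1 4 0]
After op 2 (cut(1)): [5 3 1 4 0 2]
After op 3 (out_shuffle): [5 4 3 0 1 2]
After op 4 (out_shuffle): [5 0 4 1 3 2]
After op 5 (cut(1)): [0 4 1 3 2 5]
After op 6 (out_shuffle): [0 3 4 2 1 5]
After op 7 (reverse): [5 1 2 4 3 0]

Answer: 5 1 2 4 3 0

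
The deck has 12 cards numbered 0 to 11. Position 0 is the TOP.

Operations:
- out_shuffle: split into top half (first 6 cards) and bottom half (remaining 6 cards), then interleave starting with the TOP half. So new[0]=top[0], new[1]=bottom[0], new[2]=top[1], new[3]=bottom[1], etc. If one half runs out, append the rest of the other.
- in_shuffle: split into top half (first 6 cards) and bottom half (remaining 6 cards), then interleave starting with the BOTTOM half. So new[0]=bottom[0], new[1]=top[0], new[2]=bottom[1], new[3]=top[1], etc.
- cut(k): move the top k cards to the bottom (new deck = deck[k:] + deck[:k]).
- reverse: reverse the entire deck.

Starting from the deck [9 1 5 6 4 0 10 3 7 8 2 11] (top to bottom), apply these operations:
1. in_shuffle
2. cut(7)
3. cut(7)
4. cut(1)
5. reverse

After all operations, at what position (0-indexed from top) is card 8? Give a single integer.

After op 1 (in_shuffle): [10 9 3 1 7 5 8 6 2 4 11 0]
After op 2 (cut(7)): [6 2 4 11 0 10 9 3 1 7 5 8]
After op 3 (cut(7)): [3 1 7 5 8 6 2 4 11 0 10 9]
After op 4 (cut(1)): [1 7 5 8 6 2 4 11 0 10 9 3]
After op 5 (reverse): [3 9 10 0 11 4 2 6 8 5 7 1]
Card 8 is at position 8.

Answer: 8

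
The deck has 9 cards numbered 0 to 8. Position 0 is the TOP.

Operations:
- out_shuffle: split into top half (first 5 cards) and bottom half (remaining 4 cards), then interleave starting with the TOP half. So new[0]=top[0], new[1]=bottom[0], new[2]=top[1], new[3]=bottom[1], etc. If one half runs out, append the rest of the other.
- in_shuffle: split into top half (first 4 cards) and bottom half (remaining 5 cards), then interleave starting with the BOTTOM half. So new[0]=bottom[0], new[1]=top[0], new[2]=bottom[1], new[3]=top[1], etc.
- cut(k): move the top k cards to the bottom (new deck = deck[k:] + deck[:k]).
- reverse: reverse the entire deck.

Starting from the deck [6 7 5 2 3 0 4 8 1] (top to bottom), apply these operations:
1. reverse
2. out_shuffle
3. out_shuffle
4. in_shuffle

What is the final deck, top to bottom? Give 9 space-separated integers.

Answer: 8 1 6 7 5 2 3 0 4

Derivation:
After op 1 (reverse): [1 8 4 0 3 2 5 7 6]
After op 2 (out_shuffle): [1 2 8 5 4 7 0 6 3]
After op 3 (out_shuffle): [1 7 2 0 8 6 5 3 4]
After op 4 (in_shuffle): [8 1 6 7 5 2 3 0 4]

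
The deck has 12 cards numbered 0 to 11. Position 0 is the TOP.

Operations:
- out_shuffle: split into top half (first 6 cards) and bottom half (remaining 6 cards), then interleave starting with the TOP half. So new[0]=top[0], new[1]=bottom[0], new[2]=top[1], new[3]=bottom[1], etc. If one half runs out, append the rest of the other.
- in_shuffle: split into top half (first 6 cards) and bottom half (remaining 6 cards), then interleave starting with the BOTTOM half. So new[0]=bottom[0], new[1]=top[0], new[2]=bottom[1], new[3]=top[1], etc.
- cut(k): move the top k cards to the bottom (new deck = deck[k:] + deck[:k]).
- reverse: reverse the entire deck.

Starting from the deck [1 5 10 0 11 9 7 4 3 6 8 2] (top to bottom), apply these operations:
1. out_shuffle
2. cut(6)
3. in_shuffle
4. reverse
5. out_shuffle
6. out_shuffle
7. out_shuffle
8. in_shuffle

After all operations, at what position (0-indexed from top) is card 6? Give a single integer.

Answer: 6

Derivation:
After op 1 (out_shuffle): [1 7 5 4 10 3 0 6 11 8 9 2]
After op 2 (cut(6)): [0 6 11 8 9 2 1 7 5 4 10 3]
After op 3 (in_shuffle): [1 0 7 6 5 11 4 8 10 9 3 2]
After op 4 (reverse): [2 3 9 10 8 4 11 5 6 7 0 1]
After op 5 (out_shuffle): [2 11 3 5 9 6 10 7 8 0 4 1]
After op 6 (out_shuffle): [2 10 11 7 3 8 5 0 9 4 6 1]
After op 7 (out_shuffle): [2 5 10 0 11 9 7 4 3 6 8 1]
After op 8 (in_shuffle): [7 2 4 5 3 10 6 0 8 11 1 9]
Card 6 is at position 6.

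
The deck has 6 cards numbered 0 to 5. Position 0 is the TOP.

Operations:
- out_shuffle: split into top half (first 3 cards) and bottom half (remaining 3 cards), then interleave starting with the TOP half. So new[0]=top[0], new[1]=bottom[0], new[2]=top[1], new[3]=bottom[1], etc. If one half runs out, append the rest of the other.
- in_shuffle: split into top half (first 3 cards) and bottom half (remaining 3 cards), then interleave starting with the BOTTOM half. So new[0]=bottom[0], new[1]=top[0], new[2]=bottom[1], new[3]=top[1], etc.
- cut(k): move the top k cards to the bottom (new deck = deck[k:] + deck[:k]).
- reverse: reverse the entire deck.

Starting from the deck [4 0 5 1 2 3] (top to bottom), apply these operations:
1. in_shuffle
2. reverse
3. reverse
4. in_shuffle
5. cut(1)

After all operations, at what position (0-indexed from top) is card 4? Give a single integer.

Answer: 2

Derivation:
After op 1 (in_shuffle): [1 4 2 0 3 5]
After op 2 (reverse): [5 3 0 2 4 1]
After op 3 (reverse): [1 4 2 0 3 5]
After op 4 (in_shuffle): [0 1 3 4 5 2]
After op 5 (cut(1)): [1 3 4 5 2 0]
Card 4 is at position 2.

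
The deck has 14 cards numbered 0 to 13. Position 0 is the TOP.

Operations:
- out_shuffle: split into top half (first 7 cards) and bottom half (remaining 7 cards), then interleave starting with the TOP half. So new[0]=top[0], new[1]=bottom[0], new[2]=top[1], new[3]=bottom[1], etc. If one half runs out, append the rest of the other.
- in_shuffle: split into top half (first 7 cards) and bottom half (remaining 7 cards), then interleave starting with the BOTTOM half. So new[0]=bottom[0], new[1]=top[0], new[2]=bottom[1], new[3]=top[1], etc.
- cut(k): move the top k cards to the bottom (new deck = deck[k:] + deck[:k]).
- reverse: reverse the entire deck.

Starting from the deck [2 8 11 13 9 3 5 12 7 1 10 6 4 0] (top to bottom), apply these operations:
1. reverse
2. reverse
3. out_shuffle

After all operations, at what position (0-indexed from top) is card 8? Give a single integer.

Answer: 2

Derivation:
After op 1 (reverse): [0 4 6 10 1 7 12 5 3 9 13 11 8 2]
After op 2 (reverse): [2 8 11 13 9 3 5 12 7 1 10 6 4 0]
After op 3 (out_shuffle): [2 12 8 7 11 1 13 10 9 6 3 4 5 0]
Card 8 is at position 2.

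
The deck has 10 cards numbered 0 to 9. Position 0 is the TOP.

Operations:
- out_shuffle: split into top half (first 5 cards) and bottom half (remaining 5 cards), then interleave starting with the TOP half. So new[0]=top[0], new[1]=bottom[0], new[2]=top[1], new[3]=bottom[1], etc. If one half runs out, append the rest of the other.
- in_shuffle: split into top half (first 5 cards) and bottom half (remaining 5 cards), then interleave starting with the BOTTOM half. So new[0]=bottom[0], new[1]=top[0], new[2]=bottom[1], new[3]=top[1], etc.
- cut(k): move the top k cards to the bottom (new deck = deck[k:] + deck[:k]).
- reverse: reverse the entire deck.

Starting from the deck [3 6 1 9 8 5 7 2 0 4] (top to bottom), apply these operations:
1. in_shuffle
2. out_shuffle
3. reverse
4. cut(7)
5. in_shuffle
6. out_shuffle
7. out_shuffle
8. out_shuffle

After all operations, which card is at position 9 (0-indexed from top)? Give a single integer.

Answer: 2

Derivation:
After op 1 (in_shuffle): [5 3 7 6 2 1 0 9 4 8]
After op 2 (out_shuffle): [5 1 3 0 7 9 6 4 2 8]
After op 3 (reverse): [8 2 4 6 9 7 0 3 1 5]
After op 4 (cut(7)): [3 1 5 8 2 4 6 9 7 0]
After op 5 (in_shuffle): [4 3 6 1 9 5 7 8 0 2]
After op 6 (out_shuffle): [4 5 3 7 6 8 1 0 9 2]
After op 7 (out_shuffle): [4 8 5 1 3 0 7 9 6 2]
After op 8 (out_shuffle): [4 0 8 7 5 9 1 6 3 2]
Position 9: card 2.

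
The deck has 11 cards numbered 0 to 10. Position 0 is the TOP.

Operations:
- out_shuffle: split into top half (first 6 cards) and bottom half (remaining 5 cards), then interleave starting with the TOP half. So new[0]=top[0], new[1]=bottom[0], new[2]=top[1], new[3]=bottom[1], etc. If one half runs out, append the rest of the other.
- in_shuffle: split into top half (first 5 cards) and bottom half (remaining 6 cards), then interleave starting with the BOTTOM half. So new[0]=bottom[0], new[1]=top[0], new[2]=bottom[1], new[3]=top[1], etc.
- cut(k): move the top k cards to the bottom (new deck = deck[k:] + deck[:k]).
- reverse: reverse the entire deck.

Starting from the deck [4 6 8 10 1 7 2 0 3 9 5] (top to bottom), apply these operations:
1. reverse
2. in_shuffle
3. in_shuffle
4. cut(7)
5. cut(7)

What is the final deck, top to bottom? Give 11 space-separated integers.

Answer: 5 0 1 6 9 2 10 4 3 7 8

Derivation:
After op 1 (reverse): [5 9 3 0 2 7 1 10 8 6 4]
After op 2 (in_shuffle): [7 5 1 9 10 3 8 0 6 2 4]
After op 3 (in_shuffle): [3 7 8 5 0 1 6 9 2 10 4]
After op 4 (cut(7)): [9 2 10 4 3 7 8 5 0 1 6]
After op 5 (cut(7)): [5 0 1 6 9 2 10 4 3 7 8]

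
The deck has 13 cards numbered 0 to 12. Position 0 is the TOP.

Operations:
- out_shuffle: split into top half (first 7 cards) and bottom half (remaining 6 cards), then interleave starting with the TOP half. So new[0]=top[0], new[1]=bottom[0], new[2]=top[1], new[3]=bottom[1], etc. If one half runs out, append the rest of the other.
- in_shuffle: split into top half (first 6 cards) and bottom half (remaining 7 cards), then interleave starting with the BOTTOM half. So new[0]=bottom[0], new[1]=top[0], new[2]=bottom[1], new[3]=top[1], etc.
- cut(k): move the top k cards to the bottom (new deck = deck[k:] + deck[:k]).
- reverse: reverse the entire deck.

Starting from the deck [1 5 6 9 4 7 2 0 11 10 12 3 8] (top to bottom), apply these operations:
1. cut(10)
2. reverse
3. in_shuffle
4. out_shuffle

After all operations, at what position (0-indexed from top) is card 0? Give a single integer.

Answer: 10

Derivation:
After op 1 (cut(10)): [12 3 8 1 5 6 9 4 7 2 0 11 10]
After op 2 (reverse): [10 11 0 2 7 4 9 6 5 1 8 3 12]
After op 3 (in_shuffle): [9 10 6 11 5 0 1 2 8 7 3 4 12]
After op 4 (out_shuffle): [9 2 10 8 6 7 11 3 5 4 0 12 1]
Card 0 is at position 10.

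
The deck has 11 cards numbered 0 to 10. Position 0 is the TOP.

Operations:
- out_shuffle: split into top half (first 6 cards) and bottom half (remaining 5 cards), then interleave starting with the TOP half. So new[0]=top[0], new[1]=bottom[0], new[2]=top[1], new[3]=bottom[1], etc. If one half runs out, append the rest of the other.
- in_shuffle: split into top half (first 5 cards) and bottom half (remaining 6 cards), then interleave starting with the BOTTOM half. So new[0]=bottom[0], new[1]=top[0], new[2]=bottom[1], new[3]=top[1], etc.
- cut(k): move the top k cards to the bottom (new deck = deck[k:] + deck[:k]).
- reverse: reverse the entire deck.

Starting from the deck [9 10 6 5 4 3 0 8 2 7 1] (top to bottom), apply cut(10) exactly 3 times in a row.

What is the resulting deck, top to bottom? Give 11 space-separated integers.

After op 1 (cut(10)): [1 9 10 6 5 4 3 0 8 2 7]
After op 2 (cut(10)): [7 1 9 10 6 5 4 3 0 8 2]
After op 3 (cut(10)): [2 7 1 9 10 6 5 4 3 0 8]

Answer: 2 7 1 9 10 6 5 4 3 0 8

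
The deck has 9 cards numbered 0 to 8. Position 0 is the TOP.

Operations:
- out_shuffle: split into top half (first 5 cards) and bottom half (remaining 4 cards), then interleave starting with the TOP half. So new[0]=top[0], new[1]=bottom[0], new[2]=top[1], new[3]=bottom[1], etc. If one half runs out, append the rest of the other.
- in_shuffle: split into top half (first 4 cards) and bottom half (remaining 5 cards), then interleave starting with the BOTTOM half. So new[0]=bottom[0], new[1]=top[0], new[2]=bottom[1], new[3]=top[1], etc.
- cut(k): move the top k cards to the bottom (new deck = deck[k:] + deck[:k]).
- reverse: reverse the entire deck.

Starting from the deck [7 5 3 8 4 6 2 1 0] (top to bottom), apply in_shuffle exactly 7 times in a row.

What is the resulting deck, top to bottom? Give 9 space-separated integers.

After op 1 (in_shuffle): [4 7 6 5 2 3 1 8 0]
After op 2 (in_shuffle): [2 4 3 7 1 6 8 5 0]
After op 3 (in_shuffle): [1 2 6 4 8 3 5 7 0]
After op 4 (in_shuffle): [8 1 3 2 5 6 7 4 0]
After op 5 (in_shuffle): [5 8 6 1 7 3 4 2 0]
After op 6 (in_shuffle): [7 5 3 8 4 6 2 1 0]
After op 7 (in_shuffle): [4 7 6 5 2 3 1 8 0]

Answer: 4 7 6 5 2 3 1 8 0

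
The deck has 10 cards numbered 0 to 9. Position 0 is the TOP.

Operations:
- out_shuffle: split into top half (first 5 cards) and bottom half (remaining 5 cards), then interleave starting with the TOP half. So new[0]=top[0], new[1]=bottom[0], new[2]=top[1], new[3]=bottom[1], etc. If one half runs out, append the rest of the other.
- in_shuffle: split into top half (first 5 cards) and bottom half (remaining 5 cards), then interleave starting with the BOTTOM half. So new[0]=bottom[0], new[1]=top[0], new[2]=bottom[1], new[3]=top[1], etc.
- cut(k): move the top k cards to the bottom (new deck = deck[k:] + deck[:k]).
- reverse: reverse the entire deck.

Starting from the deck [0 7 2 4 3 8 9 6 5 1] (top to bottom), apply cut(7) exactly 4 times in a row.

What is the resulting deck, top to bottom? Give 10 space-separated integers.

After op 1 (cut(7)): [6 5 1 0 7 2 4 3 8 9]
After op 2 (cut(7)): [3 8 9 6 5 1 0 7 2 4]
After op 3 (cut(7)): [7 2 4 3 8 9 6 5 1 0]
After op 4 (cut(7)): [5 1 0 7 2 4 3 8 9 6]

Answer: 5 1 0 7 2 4 3 8 9 6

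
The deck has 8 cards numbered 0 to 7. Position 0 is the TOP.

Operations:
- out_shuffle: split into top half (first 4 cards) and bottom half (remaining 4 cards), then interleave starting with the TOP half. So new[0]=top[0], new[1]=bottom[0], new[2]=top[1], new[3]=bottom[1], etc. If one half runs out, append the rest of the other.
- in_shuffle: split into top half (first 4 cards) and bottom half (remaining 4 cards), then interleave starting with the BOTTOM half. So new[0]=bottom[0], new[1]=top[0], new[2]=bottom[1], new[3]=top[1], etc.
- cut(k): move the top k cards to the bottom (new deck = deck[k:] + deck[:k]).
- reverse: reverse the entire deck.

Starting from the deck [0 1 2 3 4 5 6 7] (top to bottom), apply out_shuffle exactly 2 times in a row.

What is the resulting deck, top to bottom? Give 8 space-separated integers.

After op 1 (out_shuffle): [0 4 1 5 2 6 3 7]
After op 2 (out_shuffle): [0 2 4 6 1 3 5 7]

Answer: 0 2 4 6 1 3 5 7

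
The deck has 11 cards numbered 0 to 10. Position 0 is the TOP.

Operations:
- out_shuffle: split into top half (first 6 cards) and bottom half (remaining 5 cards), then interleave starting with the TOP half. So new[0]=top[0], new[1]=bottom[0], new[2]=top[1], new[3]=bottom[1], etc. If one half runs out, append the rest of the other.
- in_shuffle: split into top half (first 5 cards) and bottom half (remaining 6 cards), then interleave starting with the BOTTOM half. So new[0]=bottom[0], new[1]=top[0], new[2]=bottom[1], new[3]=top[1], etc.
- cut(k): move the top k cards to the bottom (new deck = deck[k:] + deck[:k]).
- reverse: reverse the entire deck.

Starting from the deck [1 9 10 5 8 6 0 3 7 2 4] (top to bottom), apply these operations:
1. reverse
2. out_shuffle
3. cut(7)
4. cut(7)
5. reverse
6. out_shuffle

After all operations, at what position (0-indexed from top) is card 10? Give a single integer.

Answer: 5

Derivation:
After op 1 (reverse): [4 2 7 3 0 6 8 5 10 9 1]
After op 2 (out_shuffle): [4 8 2 5 7 10 3 9 0 1 6]
After op 3 (cut(7)): [9 0 1 6 4 8 2 5 7 10 3]
After op 4 (cut(7)): [5 7 10 3 9 0 1 6 4 8 2]
After op 5 (reverse): [2 8 4 6 1 0 9 3 10 7 5]
After op 6 (out_shuffle): [2 9 8 3 4 10 6 7 1 5 0]
Card 10 is at position 5.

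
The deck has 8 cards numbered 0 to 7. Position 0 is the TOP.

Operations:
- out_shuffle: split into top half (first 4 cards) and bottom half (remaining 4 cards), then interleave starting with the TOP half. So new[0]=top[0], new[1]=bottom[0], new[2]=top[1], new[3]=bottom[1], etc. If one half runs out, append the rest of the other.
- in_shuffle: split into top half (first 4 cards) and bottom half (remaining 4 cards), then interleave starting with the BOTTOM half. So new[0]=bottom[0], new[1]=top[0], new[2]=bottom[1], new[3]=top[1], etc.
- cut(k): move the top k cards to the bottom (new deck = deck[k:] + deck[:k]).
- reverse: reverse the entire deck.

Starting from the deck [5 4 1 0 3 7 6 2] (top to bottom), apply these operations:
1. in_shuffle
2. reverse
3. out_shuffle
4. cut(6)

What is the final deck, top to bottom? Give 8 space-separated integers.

After op 1 (in_shuffle): [3 5 7 4 6 1 2 0]
After op 2 (reverse): [0 2 1 6 4 7 5 3]
After op 3 (out_shuffle): [0 4 2 7 1 5 6 3]
After op 4 (cut(6)): [6 3 0 4 2 7 1 5]

Answer: 6 3 0 4 2 7 1 5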